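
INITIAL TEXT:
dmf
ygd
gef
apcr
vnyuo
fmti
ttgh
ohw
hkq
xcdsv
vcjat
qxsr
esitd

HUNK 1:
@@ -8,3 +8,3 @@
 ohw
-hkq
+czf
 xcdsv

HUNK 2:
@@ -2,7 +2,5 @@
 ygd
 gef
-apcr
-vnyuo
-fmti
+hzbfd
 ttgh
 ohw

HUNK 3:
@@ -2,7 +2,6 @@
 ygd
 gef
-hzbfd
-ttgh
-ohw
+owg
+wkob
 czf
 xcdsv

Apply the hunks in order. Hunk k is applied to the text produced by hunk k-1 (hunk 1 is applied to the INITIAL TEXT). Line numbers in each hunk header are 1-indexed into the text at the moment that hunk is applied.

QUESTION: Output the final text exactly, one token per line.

Answer: dmf
ygd
gef
owg
wkob
czf
xcdsv
vcjat
qxsr
esitd

Derivation:
Hunk 1: at line 8 remove [hkq] add [czf] -> 13 lines: dmf ygd gef apcr vnyuo fmti ttgh ohw czf xcdsv vcjat qxsr esitd
Hunk 2: at line 2 remove [apcr,vnyuo,fmti] add [hzbfd] -> 11 lines: dmf ygd gef hzbfd ttgh ohw czf xcdsv vcjat qxsr esitd
Hunk 3: at line 2 remove [hzbfd,ttgh,ohw] add [owg,wkob] -> 10 lines: dmf ygd gef owg wkob czf xcdsv vcjat qxsr esitd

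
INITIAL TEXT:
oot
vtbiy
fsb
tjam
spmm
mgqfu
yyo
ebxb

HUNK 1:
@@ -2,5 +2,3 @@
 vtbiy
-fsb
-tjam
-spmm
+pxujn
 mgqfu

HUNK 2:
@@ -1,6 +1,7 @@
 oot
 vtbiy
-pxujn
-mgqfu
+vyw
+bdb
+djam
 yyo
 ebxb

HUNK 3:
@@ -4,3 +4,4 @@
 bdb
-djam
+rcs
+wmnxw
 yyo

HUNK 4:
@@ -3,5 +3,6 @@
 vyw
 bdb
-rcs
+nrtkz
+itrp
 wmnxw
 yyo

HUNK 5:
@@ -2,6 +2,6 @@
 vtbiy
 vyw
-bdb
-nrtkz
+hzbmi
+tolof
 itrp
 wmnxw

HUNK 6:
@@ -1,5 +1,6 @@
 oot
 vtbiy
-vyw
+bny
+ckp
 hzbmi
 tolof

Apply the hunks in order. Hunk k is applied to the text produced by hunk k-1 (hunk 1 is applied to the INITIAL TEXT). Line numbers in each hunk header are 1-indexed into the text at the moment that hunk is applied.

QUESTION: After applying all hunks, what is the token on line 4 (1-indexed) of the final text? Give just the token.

Answer: ckp

Derivation:
Hunk 1: at line 2 remove [fsb,tjam,spmm] add [pxujn] -> 6 lines: oot vtbiy pxujn mgqfu yyo ebxb
Hunk 2: at line 1 remove [pxujn,mgqfu] add [vyw,bdb,djam] -> 7 lines: oot vtbiy vyw bdb djam yyo ebxb
Hunk 3: at line 4 remove [djam] add [rcs,wmnxw] -> 8 lines: oot vtbiy vyw bdb rcs wmnxw yyo ebxb
Hunk 4: at line 3 remove [rcs] add [nrtkz,itrp] -> 9 lines: oot vtbiy vyw bdb nrtkz itrp wmnxw yyo ebxb
Hunk 5: at line 2 remove [bdb,nrtkz] add [hzbmi,tolof] -> 9 lines: oot vtbiy vyw hzbmi tolof itrp wmnxw yyo ebxb
Hunk 6: at line 1 remove [vyw] add [bny,ckp] -> 10 lines: oot vtbiy bny ckp hzbmi tolof itrp wmnxw yyo ebxb
Final line 4: ckp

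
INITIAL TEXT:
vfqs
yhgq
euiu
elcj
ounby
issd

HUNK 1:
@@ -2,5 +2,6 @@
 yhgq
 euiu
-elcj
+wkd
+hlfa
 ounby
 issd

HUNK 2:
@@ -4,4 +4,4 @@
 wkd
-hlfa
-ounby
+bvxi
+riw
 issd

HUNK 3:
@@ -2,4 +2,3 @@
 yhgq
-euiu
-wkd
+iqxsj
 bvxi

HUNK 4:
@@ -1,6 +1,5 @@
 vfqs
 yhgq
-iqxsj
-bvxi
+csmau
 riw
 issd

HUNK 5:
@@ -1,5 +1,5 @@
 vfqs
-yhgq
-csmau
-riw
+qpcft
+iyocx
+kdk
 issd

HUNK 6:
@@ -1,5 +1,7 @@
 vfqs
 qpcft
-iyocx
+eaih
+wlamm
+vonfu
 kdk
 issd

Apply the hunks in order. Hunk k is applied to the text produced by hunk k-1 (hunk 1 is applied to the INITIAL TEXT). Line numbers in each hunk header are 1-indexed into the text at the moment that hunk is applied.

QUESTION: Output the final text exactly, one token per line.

Answer: vfqs
qpcft
eaih
wlamm
vonfu
kdk
issd

Derivation:
Hunk 1: at line 2 remove [elcj] add [wkd,hlfa] -> 7 lines: vfqs yhgq euiu wkd hlfa ounby issd
Hunk 2: at line 4 remove [hlfa,ounby] add [bvxi,riw] -> 7 lines: vfqs yhgq euiu wkd bvxi riw issd
Hunk 3: at line 2 remove [euiu,wkd] add [iqxsj] -> 6 lines: vfqs yhgq iqxsj bvxi riw issd
Hunk 4: at line 1 remove [iqxsj,bvxi] add [csmau] -> 5 lines: vfqs yhgq csmau riw issd
Hunk 5: at line 1 remove [yhgq,csmau,riw] add [qpcft,iyocx,kdk] -> 5 lines: vfqs qpcft iyocx kdk issd
Hunk 6: at line 1 remove [iyocx] add [eaih,wlamm,vonfu] -> 7 lines: vfqs qpcft eaih wlamm vonfu kdk issd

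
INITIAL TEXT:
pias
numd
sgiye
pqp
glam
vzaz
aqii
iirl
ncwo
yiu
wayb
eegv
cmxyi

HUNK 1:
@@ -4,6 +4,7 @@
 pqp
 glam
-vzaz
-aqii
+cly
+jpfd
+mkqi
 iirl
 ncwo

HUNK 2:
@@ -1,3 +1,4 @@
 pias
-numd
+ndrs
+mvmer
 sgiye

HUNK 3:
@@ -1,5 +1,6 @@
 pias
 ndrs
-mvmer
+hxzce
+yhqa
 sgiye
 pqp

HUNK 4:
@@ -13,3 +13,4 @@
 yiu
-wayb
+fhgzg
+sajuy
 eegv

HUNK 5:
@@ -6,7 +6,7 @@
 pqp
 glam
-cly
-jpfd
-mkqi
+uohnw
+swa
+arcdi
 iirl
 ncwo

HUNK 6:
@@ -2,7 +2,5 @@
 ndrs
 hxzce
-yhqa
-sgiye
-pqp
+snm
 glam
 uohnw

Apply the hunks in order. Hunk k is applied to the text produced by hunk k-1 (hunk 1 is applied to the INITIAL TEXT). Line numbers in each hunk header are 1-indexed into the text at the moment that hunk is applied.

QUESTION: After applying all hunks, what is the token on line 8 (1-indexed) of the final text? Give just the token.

Answer: arcdi

Derivation:
Hunk 1: at line 4 remove [vzaz,aqii] add [cly,jpfd,mkqi] -> 14 lines: pias numd sgiye pqp glam cly jpfd mkqi iirl ncwo yiu wayb eegv cmxyi
Hunk 2: at line 1 remove [numd] add [ndrs,mvmer] -> 15 lines: pias ndrs mvmer sgiye pqp glam cly jpfd mkqi iirl ncwo yiu wayb eegv cmxyi
Hunk 3: at line 1 remove [mvmer] add [hxzce,yhqa] -> 16 lines: pias ndrs hxzce yhqa sgiye pqp glam cly jpfd mkqi iirl ncwo yiu wayb eegv cmxyi
Hunk 4: at line 13 remove [wayb] add [fhgzg,sajuy] -> 17 lines: pias ndrs hxzce yhqa sgiye pqp glam cly jpfd mkqi iirl ncwo yiu fhgzg sajuy eegv cmxyi
Hunk 5: at line 6 remove [cly,jpfd,mkqi] add [uohnw,swa,arcdi] -> 17 lines: pias ndrs hxzce yhqa sgiye pqp glam uohnw swa arcdi iirl ncwo yiu fhgzg sajuy eegv cmxyi
Hunk 6: at line 2 remove [yhqa,sgiye,pqp] add [snm] -> 15 lines: pias ndrs hxzce snm glam uohnw swa arcdi iirl ncwo yiu fhgzg sajuy eegv cmxyi
Final line 8: arcdi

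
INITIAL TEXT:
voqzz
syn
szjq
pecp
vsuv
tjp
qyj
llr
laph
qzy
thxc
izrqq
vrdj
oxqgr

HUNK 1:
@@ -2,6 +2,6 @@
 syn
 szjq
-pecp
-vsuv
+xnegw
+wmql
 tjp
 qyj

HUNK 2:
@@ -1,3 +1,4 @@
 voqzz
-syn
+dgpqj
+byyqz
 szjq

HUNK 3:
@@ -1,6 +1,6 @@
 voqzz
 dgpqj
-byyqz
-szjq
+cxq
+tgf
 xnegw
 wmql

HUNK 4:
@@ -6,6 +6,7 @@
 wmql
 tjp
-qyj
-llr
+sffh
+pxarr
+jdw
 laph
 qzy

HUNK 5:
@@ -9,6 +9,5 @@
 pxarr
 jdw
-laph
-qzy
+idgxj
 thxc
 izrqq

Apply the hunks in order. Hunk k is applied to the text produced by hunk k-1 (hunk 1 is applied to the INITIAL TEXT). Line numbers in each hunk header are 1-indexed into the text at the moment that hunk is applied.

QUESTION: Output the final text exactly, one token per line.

Answer: voqzz
dgpqj
cxq
tgf
xnegw
wmql
tjp
sffh
pxarr
jdw
idgxj
thxc
izrqq
vrdj
oxqgr

Derivation:
Hunk 1: at line 2 remove [pecp,vsuv] add [xnegw,wmql] -> 14 lines: voqzz syn szjq xnegw wmql tjp qyj llr laph qzy thxc izrqq vrdj oxqgr
Hunk 2: at line 1 remove [syn] add [dgpqj,byyqz] -> 15 lines: voqzz dgpqj byyqz szjq xnegw wmql tjp qyj llr laph qzy thxc izrqq vrdj oxqgr
Hunk 3: at line 1 remove [byyqz,szjq] add [cxq,tgf] -> 15 lines: voqzz dgpqj cxq tgf xnegw wmql tjp qyj llr laph qzy thxc izrqq vrdj oxqgr
Hunk 4: at line 6 remove [qyj,llr] add [sffh,pxarr,jdw] -> 16 lines: voqzz dgpqj cxq tgf xnegw wmql tjp sffh pxarr jdw laph qzy thxc izrqq vrdj oxqgr
Hunk 5: at line 9 remove [laph,qzy] add [idgxj] -> 15 lines: voqzz dgpqj cxq tgf xnegw wmql tjp sffh pxarr jdw idgxj thxc izrqq vrdj oxqgr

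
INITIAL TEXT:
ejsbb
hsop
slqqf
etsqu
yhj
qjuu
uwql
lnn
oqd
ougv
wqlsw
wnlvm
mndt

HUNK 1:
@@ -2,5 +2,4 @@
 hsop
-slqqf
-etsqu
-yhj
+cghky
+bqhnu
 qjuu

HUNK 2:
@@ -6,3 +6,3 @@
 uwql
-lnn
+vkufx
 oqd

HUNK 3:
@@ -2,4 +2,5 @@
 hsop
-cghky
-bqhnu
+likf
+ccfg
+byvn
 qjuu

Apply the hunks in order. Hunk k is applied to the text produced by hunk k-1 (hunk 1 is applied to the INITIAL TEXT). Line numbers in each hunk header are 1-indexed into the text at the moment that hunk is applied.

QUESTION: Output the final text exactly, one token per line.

Answer: ejsbb
hsop
likf
ccfg
byvn
qjuu
uwql
vkufx
oqd
ougv
wqlsw
wnlvm
mndt

Derivation:
Hunk 1: at line 2 remove [slqqf,etsqu,yhj] add [cghky,bqhnu] -> 12 lines: ejsbb hsop cghky bqhnu qjuu uwql lnn oqd ougv wqlsw wnlvm mndt
Hunk 2: at line 6 remove [lnn] add [vkufx] -> 12 lines: ejsbb hsop cghky bqhnu qjuu uwql vkufx oqd ougv wqlsw wnlvm mndt
Hunk 3: at line 2 remove [cghky,bqhnu] add [likf,ccfg,byvn] -> 13 lines: ejsbb hsop likf ccfg byvn qjuu uwql vkufx oqd ougv wqlsw wnlvm mndt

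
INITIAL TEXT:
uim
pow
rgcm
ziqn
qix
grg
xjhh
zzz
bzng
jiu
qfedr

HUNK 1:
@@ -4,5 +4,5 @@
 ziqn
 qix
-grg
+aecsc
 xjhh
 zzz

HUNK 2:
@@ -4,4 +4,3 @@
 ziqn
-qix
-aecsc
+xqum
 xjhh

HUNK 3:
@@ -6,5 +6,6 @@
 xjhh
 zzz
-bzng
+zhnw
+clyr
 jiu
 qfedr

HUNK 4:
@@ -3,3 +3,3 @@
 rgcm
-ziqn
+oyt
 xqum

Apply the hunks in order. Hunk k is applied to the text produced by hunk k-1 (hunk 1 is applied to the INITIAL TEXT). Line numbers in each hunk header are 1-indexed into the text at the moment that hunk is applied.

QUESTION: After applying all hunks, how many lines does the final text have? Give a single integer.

Answer: 11

Derivation:
Hunk 1: at line 4 remove [grg] add [aecsc] -> 11 lines: uim pow rgcm ziqn qix aecsc xjhh zzz bzng jiu qfedr
Hunk 2: at line 4 remove [qix,aecsc] add [xqum] -> 10 lines: uim pow rgcm ziqn xqum xjhh zzz bzng jiu qfedr
Hunk 3: at line 6 remove [bzng] add [zhnw,clyr] -> 11 lines: uim pow rgcm ziqn xqum xjhh zzz zhnw clyr jiu qfedr
Hunk 4: at line 3 remove [ziqn] add [oyt] -> 11 lines: uim pow rgcm oyt xqum xjhh zzz zhnw clyr jiu qfedr
Final line count: 11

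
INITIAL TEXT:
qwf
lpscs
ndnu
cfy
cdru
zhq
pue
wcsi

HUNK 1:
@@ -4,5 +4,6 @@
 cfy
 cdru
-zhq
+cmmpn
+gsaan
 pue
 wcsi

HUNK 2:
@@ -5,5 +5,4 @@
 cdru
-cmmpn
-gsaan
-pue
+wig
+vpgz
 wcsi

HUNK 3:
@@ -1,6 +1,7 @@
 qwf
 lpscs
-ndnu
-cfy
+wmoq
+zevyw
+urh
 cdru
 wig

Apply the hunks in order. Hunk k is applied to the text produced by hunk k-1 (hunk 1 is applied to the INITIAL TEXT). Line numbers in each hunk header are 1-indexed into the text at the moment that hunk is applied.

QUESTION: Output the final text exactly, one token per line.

Hunk 1: at line 4 remove [zhq] add [cmmpn,gsaan] -> 9 lines: qwf lpscs ndnu cfy cdru cmmpn gsaan pue wcsi
Hunk 2: at line 5 remove [cmmpn,gsaan,pue] add [wig,vpgz] -> 8 lines: qwf lpscs ndnu cfy cdru wig vpgz wcsi
Hunk 3: at line 1 remove [ndnu,cfy] add [wmoq,zevyw,urh] -> 9 lines: qwf lpscs wmoq zevyw urh cdru wig vpgz wcsi

Answer: qwf
lpscs
wmoq
zevyw
urh
cdru
wig
vpgz
wcsi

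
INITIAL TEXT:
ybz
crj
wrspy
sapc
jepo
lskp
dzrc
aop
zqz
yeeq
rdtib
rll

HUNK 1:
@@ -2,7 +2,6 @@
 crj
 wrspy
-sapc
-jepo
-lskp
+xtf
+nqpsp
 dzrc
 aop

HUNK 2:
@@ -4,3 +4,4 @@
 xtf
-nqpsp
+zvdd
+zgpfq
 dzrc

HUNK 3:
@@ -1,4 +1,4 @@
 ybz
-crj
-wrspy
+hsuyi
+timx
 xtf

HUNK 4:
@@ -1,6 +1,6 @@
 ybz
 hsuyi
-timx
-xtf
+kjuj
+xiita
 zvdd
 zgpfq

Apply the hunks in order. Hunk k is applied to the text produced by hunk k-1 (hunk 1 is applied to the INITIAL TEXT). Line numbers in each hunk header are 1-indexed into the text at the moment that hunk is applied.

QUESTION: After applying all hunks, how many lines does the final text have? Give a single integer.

Answer: 12

Derivation:
Hunk 1: at line 2 remove [sapc,jepo,lskp] add [xtf,nqpsp] -> 11 lines: ybz crj wrspy xtf nqpsp dzrc aop zqz yeeq rdtib rll
Hunk 2: at line 4 remove [nqpsp] add [zvdd,zgpfq] -> 12 lines: ybz crj wrspy xtf zvdd zgpfq dzrc aop zqz yeeq rdtib rll
Hunk 3: at line 1 remove [crj,wrspy] add [hsuyi,timx] -> 12 lines: ybz hsuyi timx xtf zvdd zgpfq dzrc aop zqz yeeq rdtib rll
Hunk 4: at line 1 remove [timx,xtf] add [kjuj,xiita] -> 12 lines: ybz hsuyi kjuj xiita zvdd zgpfq dzrc aop zqz yeeq rdtib rll
Final line count: 12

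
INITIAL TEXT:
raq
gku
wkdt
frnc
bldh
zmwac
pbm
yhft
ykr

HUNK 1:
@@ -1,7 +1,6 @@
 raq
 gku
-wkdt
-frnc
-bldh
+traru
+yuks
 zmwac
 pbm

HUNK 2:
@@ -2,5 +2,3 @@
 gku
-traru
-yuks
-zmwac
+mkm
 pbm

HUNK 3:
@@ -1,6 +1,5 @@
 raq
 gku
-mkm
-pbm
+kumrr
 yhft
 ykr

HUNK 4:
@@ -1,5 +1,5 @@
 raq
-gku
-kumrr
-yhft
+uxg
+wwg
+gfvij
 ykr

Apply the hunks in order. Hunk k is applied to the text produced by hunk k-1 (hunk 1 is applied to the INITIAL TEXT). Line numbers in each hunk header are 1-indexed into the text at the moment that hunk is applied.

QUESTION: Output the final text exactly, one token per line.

Hunk 1: at line 1 remove [wkdt,frnc,bldh] add [traru,yuks] -> 8 lines: raq gku traru yuks zmwac pbm yhft ykr
Hunk 2: at line 2 remove [traru,yuks,zmwac] add [mkm] -> 6 lines: raq gku mkm pbm yhft ykr
Hunk 3: at line 1 remove [mkm,pbm] add [kumrr] -> 5 lines: raq gku kumrr yhft ykr
Hunk 4: at line 1 remove [gku,kumrr,yhft] add [uxg,wwg,gfvij] -> 5 lines: raq uxg wwg gfvij ykr

Answer: raq
uxg
wwg
gfvij
ykr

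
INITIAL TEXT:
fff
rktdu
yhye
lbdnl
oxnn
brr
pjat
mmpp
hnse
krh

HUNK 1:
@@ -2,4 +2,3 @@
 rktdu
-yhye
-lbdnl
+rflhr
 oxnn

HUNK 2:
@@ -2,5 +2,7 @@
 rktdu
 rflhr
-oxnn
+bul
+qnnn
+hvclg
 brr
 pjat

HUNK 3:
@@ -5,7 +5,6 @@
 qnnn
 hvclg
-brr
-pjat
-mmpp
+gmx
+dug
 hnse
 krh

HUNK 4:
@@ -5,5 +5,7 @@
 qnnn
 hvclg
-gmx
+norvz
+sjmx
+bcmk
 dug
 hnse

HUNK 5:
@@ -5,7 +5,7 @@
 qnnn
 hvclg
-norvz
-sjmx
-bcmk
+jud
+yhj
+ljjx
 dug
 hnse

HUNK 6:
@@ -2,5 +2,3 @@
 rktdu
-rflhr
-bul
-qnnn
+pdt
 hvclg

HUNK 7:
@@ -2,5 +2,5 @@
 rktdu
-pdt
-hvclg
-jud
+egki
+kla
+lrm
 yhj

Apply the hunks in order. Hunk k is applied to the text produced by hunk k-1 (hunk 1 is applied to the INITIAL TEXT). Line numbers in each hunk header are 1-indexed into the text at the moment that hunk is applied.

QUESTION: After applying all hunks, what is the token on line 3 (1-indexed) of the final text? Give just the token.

Hunk 1: at line 2 remove [yhye,lbdnl] add [rflhr] -> 9 lines: fff rktdu rflhr oxnn brr pjat mmpp hnse krh
Hunk 2: at line 2 remove [oxnn] add [bul,qnnn,hvclg] -> 11 lines: fff rktdu rflhr bul qnnn hvclg brr pjat mmpp hnse krh
Hunk 3: at line 5 remove [brr,pjat,mmpp] add [gmx,dug] -> 10 lines: fff rktdu rflhr bul qnnn hvclg gmx dug hnse krh
Hunk 4: at line 5 remove [gmx] add [norvz,sjmx,bcmk] -> 12 lines: fff rktdu rflhr bul qnnn hvclg norvz sjmx bcmk dug hnse krh
Hunk 5: at line 5 remove [norvz,sjmx,bcmk] add [jud,yhj,ljjx] -> 12 lines: fff rktdu rflhr bul qnnn hvclg jud yhj ljjx dug hnse krh
Hunk 6: at line 2 remove [rflhr,bul,qnnn] add [pdt] -> 10 lines: fff rktdu pdt hvclg jud yhj ljjx dug hnse krh
Hunk 7: at line 2 remove [pdt,hvclg,jud] add [egki,kla,lrm] -> 10 lines: fff rktdu egki kla lrm yhj ljjx dug hnse krh
Final line 3: egki

Answer: egki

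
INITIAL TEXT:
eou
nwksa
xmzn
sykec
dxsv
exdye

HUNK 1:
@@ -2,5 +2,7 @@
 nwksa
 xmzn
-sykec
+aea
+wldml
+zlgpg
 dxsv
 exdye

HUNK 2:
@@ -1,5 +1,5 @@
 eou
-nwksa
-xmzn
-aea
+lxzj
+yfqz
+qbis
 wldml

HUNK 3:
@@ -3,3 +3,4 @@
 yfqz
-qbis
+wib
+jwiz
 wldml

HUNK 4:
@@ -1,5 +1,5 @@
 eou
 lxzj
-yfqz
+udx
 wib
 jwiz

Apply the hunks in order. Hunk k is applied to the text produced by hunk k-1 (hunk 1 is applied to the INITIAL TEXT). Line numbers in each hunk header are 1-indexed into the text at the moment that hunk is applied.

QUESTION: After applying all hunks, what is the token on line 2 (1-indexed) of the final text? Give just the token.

Answer: lxzj

Derivation:
Hunk 1: at line 2 remove [sykec] add [aea,wldml,zlgpg] -> 8 lines: eou nwksa xmzn aea wldml zlgpg dxsv exdye
Hunk 2: at line 1 remove [nwksa,xmzn,aea] add [lxzj,yfqz,qbis] -> 8 lines: eou lxzj yfqz qbis wldml zlgpg dxsv exdye
Hunk 3: at line 3 remove [qbis] add [wib,jwiz] -> 9 lines: eou lxzj yfqz wib jwiz wldml zlgpg dxsv exdye
Hunk 4: at line 1 remove [yfqz] add [udx] -> 9 lines: eou lxzj udx wib jwiz wldml zlgpg dxsv exdye
Final line 2: lxzj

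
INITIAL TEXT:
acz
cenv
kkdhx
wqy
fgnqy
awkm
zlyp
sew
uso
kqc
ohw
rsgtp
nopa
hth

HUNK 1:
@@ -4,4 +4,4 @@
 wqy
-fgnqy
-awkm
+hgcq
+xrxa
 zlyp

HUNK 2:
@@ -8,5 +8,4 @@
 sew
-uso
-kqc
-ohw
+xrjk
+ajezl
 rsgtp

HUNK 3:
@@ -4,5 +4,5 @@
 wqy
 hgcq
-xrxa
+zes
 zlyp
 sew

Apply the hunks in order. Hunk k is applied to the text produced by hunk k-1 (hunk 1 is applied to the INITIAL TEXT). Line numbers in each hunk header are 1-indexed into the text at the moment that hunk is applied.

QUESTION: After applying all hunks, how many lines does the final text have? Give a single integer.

Answer: 13

Derivation:
Hunk 1: at line 4 remove [fgnqy,awkm] add [hgcq,xrxa] -> 14 lines: acz cenv kkdhx wqy hgcq xrxa zlyp sew uso kqc ohw rsgtp nopa hth
Hunk 2: at line 8 remove [uso,kqc,ohw] add [xrjk,ajezl] -> 13 lines: acz cenv kkdhx wqy hgcq xrxa zlyp sew xrjk ajezl rsgtp nopa hth
Hunk 3: at line 4 remove [xrxa] add [zes] -> 13 lines: acz cenv kkdhx wqy hgcq zes zlyp sew xrjk ajezl rsgtp nopa hth
Final line count: 13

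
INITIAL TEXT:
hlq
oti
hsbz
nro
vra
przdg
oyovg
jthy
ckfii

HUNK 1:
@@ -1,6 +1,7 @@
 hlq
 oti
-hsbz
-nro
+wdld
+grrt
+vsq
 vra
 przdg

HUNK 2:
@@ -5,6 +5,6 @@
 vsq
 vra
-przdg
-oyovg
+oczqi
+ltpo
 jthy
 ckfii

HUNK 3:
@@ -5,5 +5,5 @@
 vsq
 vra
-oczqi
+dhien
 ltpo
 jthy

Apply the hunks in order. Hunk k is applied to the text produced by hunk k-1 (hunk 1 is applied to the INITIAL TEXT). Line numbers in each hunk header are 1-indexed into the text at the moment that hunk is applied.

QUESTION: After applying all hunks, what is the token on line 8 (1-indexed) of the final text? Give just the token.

Hunk 1: at line 1 remove [hsbz,nro] add [wdld,grrt,vsq] -> 10 lines: hlq oti wdld grrt vsq vra przdg oyovg jthy ckfii
Hunk 2: at line 5 remove [przdg,oyovg] add [oczqi,ltpo] -> 10 lines: hlq oti wdld grrt vsq vra oczqi ltpo jthy ckfii
Hunk 3: at line 5 remove [oczqi] add [dhien] -> 10 lines: hlq oti wdld grrt vsq vra dhien ltpo jthy ckfii
Final line 8: ltpo

Answer: ltpo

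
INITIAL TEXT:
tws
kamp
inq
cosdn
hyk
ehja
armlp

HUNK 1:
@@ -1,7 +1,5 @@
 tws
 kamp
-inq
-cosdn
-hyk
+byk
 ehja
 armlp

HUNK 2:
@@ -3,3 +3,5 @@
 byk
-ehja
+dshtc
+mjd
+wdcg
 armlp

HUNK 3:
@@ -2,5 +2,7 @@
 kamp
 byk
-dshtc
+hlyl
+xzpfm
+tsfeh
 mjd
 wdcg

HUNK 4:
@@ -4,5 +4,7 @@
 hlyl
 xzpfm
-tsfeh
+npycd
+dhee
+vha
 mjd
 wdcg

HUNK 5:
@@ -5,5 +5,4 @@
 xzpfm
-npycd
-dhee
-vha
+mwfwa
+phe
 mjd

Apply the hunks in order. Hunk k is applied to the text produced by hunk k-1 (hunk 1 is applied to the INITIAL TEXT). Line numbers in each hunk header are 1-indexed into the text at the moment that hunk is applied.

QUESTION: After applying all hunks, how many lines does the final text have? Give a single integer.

Answer: 10

Derivation:
Hunk 1: at line 1 remove [inq,cosdn,hyk] add [byk] -> 5 lines: tws kamp byk ehja armlp
Hunk 2: at line 3 remove [ehja] add [dshtc,mjd,wdcg] -> 7 lines: tws kamp byk dshtc mjd wdcg armlp
Hunk 3: at line 2 remove [dshtc] add [hlyl,xzpfm,tsfeh] -> 9 lines: tws kamp byk hlyl xzpfm tsfeh mjd wdcg armlp
Hunk 4: at line 4 remove [tsfeh] add [npycd,dhee,vha] -> 11 lines: tws kamp byk hlyl xzpfm npycd dhee vha mjd wdcg armlp
Hunk 5: at line 5 remove [npycd,dhee,vha] add [mwfwa,phe] -> 10 lines: tws kamp byk hlyl xzpfm mwfwa phe mjd wdcg armlp
Final line count: 10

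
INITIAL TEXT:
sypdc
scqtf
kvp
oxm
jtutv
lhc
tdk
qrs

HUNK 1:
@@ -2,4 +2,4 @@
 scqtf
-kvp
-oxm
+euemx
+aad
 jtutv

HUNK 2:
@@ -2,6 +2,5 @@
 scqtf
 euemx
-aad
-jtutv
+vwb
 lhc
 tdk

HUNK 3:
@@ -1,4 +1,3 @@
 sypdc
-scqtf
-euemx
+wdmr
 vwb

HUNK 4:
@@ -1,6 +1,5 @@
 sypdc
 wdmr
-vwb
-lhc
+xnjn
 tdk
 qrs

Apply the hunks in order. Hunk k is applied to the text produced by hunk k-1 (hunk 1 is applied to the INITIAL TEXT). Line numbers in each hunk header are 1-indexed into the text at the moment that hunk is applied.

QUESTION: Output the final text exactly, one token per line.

Answer: sypdc
wdmr
xnjn
tdk
qrs

Derivation:
Hunk 1: at line 2 remove [kvp,oxm] add [euemx,aad] -> 8 lines: sypdc scqtf euemx aad jtutv lhc tdk qrs
Hunk 2: at line 2 remove [aad,jtutv] add [vwb] -> 7 lines: sypdc scqtf euemx vwb lhc tdk qrs
Hunk 3: at line 1 remove [scqtf,euemx] add [wdmr] -> 6 lines: sypdc wdmr vwb lhc tdk qrs
Hunk 4: at line 1 remove [vwb,lhc] add [xnjn] -> 5 lines: sypdc wdmr xnjn tdk qrs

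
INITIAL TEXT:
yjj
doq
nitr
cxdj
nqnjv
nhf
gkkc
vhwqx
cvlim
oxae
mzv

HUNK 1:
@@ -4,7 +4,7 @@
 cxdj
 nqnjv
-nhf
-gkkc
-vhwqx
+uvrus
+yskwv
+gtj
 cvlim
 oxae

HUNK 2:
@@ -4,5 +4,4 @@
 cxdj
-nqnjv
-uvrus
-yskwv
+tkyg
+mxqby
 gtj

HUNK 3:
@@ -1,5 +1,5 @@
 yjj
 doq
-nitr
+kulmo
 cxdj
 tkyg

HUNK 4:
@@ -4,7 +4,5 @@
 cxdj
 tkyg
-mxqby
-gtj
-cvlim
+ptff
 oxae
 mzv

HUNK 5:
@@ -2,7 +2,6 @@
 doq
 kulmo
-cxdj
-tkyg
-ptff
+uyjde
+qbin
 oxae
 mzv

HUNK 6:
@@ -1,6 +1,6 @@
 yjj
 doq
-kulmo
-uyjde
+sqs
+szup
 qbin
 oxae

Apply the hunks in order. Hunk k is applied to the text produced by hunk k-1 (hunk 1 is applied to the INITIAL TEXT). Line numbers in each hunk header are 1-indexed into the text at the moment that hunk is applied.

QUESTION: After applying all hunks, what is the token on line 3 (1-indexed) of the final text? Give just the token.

Hunk 1: at line 4 remove [nhf,gkkc,vhwqx] add [uvrus,yskwv,gtj] -> 11 lines: yjj doq nitr cxdj nqnjv uvrus yskwv gtj cvlim oxae mzv
Hunk 2: at line 4 remove [nqnjv,uvrus,yskwv] add [tkyg,mxqby] -> 10 lines: yjj doq nitr cxdj tkyg mxqby gtj cvlim oxae mzv
Hunk 3: at line 1 remove [nitr] add [kulmo] -> 10 lines: yjj doq kulmo cxdj tkyg mxqby gtj cvlim oxae mzv
Hunk 4: at line 4 remove [mxqby,gtj,cvlim] add [ptff] -> 8 lines: yjj doq kulmo cxdj tkyg ptff oxae mzv
Hunk 5: at line 2 remove [cxdj,tkyg,ptff] add [uyjde,qbin] -> 7 lines: yjj doq kulmo uyjde qbin oxae mzv
Hunk 6: at line 1 remove [kulmo,uyjde] add [sqs,szup] -> 7 lines: yjj doq sqs szup qbin oxae mzv
Final line 3: sqs

Answer: sqs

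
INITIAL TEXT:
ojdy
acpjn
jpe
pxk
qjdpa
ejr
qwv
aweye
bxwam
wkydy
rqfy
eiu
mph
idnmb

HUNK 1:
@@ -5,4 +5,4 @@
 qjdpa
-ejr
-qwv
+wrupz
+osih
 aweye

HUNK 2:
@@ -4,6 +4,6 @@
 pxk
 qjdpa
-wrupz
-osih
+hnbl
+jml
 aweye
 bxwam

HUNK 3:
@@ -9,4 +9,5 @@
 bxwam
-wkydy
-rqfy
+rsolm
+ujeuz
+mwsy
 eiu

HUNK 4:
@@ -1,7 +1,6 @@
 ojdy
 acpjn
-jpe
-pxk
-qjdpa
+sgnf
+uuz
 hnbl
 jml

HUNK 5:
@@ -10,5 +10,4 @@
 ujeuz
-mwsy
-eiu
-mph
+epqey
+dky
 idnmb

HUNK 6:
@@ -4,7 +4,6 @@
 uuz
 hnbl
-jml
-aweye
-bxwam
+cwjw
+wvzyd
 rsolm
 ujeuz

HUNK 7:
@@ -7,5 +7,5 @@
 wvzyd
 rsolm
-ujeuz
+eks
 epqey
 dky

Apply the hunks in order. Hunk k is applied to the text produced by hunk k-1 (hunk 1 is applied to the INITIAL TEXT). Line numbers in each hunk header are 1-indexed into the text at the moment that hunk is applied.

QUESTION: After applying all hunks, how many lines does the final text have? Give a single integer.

Answer: 12

Derivation:
Hunk 1: at line 5 remove [ejr,qwv] add [wrupz,osih] -> 14 lines: ojdy acpjn jpe pxk qjdpa wrupz osih aweye bxwam wkydy rqfy eiu mph idnmb
Hunk 2: at line 4 remove [wrupz,osih] add [hnbl,jml] -> 14 lines: ojdy acpjn jpe pxk qjdpa hnbl jml aweye bxwam wkydy rqfy eiu mph idnmb
Hunk 3: at line 9 remove [wkydy,rqfy] add [rsolm,ujeuz,mwsy] -> 15 lines: ojdy acpjn jpe pxk qjdpa hnbl jml aweye bxwam rsolm ujeuz mwsy eiu mph idnmb
Hunk 4: at line 1 remove [jpe,pxk,qjdpa] add [sgnf,uuz] -> 14 lines: ojdy acpjn sgnf uuz hnbl jml aweye bxwam rsolm ujeuz mwsy eiu mph idnmb
Hunk 5: at line 10 remove [mwsy,eiu,mph] add [epqey,dky] -> 13 lines: ojdy acpjn sgnf uuz hnbl jml aweye bxwam rsolm ujeuz epqey dky idnmb
Hunk 6: at line 4 remove [jml,aweye,bxwam] add [cwjw,wvzyd] -> 12 lines: ojdy acpjn sgnf uuz hnbl cwjw wvzyd rsolm ujeuz epqey dky idnmb
Hunk 7: at line 7 remove [ujeuz] add [eks] -> 12 lines: ojdy acpjn sgnf uuz hnbl cwjw wvzyd rsolm eks epqey dky idnmb
Final line count: 12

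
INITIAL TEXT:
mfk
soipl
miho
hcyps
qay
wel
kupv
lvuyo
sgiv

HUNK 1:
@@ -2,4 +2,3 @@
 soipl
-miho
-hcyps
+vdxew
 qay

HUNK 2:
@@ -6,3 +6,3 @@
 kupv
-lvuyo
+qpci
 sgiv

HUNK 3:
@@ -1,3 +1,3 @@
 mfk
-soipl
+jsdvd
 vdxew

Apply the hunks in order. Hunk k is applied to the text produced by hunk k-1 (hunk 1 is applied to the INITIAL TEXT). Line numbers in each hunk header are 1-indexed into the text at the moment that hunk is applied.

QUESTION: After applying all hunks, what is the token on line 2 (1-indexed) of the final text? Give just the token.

Hunk 1: at line 2 remove [miho,hcyps] add [vdxew] -> 8 lines: mfk soipl vdxew qay wel kupv lvuyo sgiv
Hunk 2: at line 6 remove [lvuyo] add [qpci] -> 8 lines: mfk soipl vdxew qay wel kupv qpci sgiv
Hunk 3: at line 1 remove [soipl] add [jsdvd] -> 8 lines: mfk jsdvd vdxew qay wel kupv qpci sgiv
Final line 2: jsdvd

Answer: jsdvd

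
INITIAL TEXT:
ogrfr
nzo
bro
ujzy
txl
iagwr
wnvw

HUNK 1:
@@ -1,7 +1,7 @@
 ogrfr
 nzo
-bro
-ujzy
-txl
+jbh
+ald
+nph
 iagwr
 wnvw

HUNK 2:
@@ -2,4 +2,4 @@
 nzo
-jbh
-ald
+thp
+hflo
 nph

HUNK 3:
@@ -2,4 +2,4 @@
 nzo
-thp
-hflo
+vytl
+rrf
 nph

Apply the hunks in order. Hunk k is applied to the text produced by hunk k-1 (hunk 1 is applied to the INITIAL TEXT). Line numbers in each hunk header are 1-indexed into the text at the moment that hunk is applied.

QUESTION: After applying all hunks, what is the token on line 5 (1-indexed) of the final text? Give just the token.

Answer: nph

Derivation:
Hunk 1: at line 1 remove [bro,ujzy,txl] add [jbh,ald,nph] -> 7 lines: ogrfr nzo jbh ald nph iagwr wnvw
Hunk 2: at line 2 remove [jbh,ald] add [thp,hflo] -> 7 lines: ogrfr nzo thp hflo nph iagwr wnvw
Hunk 3: at line 2 remove [thp,hflo] add [vytl,rrf] -> 7 lines: ogrfr nzo vytl rrf nph iagwr wnvw
Final line 5: nph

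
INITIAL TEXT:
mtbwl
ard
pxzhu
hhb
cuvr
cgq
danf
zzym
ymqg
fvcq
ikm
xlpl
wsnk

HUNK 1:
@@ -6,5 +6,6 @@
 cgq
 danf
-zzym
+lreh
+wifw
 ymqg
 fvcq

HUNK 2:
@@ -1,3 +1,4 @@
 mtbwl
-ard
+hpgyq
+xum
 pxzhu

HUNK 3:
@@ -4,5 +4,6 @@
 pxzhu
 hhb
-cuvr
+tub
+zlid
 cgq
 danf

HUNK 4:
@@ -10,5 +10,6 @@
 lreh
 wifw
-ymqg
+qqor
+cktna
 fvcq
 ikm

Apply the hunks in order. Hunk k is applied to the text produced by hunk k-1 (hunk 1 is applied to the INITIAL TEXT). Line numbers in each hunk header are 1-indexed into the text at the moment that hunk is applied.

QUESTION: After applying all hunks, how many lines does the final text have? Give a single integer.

Hunk 1: at line 6 remove [zzym] add [lreh,wifw] -> 14 lines: mtbwl ard pxzhu hhb cuvr cgq danf lreh wifw ymqg fvcq ikm xlpl wsnk
Hunk 2: at line 1 remove [ard] add [hpgyq,xum] -> 15 lines: mtbwl hpgyq xum pxzhu hhb cuvr cgq danf lreh wifw ymqg fvcq ikm xlpl wsnk
Hunk 3: at line 4 remove [cuvr] add [tub,zlid] -> 16 lines: mtbwl hpgyq xum pxzhu hhb tub zlid cgq danf lreh wifw ymqg fvcq ikm xlpl wsnk
Hunk 4: at line 10 remove [ymqg] add [qqor,cktna] -> 17 lines: mtbwl hpgyq xum pxzhu hhb tub zlid cgq danf lreh wifw qqor cktna fvcq ikm xlpl wsnk
Final line count: 17

Answer: 17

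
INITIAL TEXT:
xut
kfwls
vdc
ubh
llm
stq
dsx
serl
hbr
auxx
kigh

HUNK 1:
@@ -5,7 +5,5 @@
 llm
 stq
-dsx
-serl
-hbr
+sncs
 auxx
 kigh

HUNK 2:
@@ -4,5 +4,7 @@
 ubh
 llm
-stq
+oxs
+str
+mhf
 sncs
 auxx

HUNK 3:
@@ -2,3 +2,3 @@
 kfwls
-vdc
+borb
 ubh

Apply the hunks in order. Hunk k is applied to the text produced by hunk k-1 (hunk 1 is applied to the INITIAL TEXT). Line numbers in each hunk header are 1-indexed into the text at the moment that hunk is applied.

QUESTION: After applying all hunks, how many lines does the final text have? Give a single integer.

Hunk 1: at line 5 remove [dsx,serl,hbr] add [sncs] -> 9 lines: xut kfwls vdc ubh llm stq sncs auxx kigh
Hunk 2: at line 4 remove [stq] add [oxs,str,mhf] -> 11 lines: xut kfwls vdc ubh llm oxs str mhf sncs auxx kigh
Hunk 3: at line 2 remove [vdc] add [borb] -> 11 lines: xut kfwls borb ubh llm oxs str mhf sncs auxx kigh
Final line count: 11

Answer: 11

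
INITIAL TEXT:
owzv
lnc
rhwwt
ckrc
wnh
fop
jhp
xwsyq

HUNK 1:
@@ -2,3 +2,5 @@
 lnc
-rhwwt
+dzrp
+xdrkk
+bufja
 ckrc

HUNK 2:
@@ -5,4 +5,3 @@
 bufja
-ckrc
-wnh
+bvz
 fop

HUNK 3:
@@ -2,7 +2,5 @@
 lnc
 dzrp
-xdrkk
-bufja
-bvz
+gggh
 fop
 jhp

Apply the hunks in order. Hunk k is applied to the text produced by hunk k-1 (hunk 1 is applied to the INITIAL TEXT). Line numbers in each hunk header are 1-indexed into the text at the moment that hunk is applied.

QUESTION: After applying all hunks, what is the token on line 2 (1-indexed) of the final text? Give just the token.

Hunk 1: at line 2 remove [rhwwt] add [dzrp,xdrkk,bufja] -> 10 lines: owzv lnc dzrp xdrkk bufja ckrc wnh fop jhp xwsyq
Hunk 2: at line 5 remove [ckrc,wnh] add [bvz] -> 9 lines: owzv lnc dzrp xdrkk bufja bvz fop jhp xwsyq
Hunk 3: at line 2 remove [xdrkk,bufja,bvz] add [gggh] -> 7 lines: owzv lnc dzrp gggh fop jhp xwsyq
Final line 2: lnc

Answer: lnc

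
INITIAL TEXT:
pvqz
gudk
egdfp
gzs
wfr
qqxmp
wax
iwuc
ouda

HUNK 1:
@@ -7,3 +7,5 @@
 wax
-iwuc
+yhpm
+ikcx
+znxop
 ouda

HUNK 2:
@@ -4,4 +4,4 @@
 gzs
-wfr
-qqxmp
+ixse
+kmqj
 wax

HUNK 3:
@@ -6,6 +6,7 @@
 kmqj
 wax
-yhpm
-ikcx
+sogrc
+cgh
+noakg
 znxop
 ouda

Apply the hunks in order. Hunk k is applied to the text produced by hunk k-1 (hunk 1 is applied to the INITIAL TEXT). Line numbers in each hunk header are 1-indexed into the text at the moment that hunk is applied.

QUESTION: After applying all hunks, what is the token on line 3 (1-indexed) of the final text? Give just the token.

Hunk 1: at line 7 remove [iwuc] add [yhpm,ikcx,znxop] -> 11 lines: pvqz gudk egdfp gzs wfr qqxmp wax yhpm ikcx znxop ouda
Hunk 2: at line 4 remove [wfr,qqxmp] add [ixse,kmqj] -> 11 lines: pvqz gudk egdfp gzs ixse kmqj wax yhpm ikcx znxop ouda
Hunk 3: at line 6 remove [yhpm,ikcx] add [sogrc,cgh,noakg] -> 12 lines: pvqz gudk egdfp gzs ixse kmqj wax sogrc cgh noakg znxop ouda
Final line 3: egdfp

Answer: egdfp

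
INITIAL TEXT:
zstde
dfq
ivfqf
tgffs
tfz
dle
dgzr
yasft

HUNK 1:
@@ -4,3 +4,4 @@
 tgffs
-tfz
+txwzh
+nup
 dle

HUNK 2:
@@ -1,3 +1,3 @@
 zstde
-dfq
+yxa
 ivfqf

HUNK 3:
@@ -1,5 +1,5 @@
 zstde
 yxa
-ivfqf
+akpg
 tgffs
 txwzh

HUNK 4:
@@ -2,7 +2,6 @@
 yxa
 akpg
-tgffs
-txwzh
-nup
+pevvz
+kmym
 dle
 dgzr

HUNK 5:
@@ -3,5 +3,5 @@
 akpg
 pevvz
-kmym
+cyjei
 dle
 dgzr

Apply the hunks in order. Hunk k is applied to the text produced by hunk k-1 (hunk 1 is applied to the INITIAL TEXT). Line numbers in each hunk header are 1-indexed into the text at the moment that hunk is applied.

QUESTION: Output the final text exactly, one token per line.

Hunk 1: at line 4 remove [tfz] add [txwzh,nup] -> 9 lines: zstde dfq ivfqf tgffs txwzh nup dle dgzr yasft
Hunk 2: at line 1 remove [dfq] add [yxa] -> 9 lines: zstde yxa ivfqf tgffs txwzh nup dle dgzr yasft
Hunk 3: at line 1 remove [ivfqf] add [akpg] -> 9 lines: zstde yxa akpg tgffs txwzh nup dle dgzr yasft
Hunk 4: at line 2 remove [tgffs,txwzh,nup] add [pevvz,kmym] -> 8 lines: zstde yxa akpg pevvz kmym dle dgzr yasft
Hunk 5: at line 3 remove [kmym] add [cyjei] -> 8 lines: zstde yxa akpg pevvz cyjei dle dgzr yasft

Answer: zstde
yxa
akpg
pevvz
cyjei
dle
dgzr
yasft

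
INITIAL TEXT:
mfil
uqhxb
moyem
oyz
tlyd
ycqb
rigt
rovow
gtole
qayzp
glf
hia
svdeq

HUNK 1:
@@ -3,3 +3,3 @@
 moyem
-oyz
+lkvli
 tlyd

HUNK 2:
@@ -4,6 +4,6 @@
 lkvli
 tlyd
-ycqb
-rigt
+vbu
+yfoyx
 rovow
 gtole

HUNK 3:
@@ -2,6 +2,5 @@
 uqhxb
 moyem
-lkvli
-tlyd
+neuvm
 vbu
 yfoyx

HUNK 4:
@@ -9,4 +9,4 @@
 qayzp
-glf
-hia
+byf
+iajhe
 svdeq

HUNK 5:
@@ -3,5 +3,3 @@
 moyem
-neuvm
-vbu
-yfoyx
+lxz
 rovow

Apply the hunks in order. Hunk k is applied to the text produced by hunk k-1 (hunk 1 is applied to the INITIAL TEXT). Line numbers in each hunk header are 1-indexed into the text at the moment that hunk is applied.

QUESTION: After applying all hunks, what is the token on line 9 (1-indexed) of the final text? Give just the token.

Answer: iajhe

Derivation:
Hunk 1: at line 3 remove [oyz] add [lkvli] -> 13 lines: mfil uqhxb moyem lkvli tlyd ycqb rigt rovow gtole qayzp glf hia svdeq
Hunk 2: at line 4 remove [ycqb,rigt] add [vbu,yfoyx] -> 13 lines: mfil uqhxb moyem lkvli tlyd vbu yfoyx rovow gtole qayzp glf hia svdeq
Hunk 3: at line 2 remove [lkvli,tlyd] add [neuvm] -> 12 lines: mfil uqhxb moyem neuvm vbu yfoyx rovow gtole qayzp glf hia svdeq
Hunk 4: at line 9 remove [glf,hia] add [byf,iajhe] -> 12 lines: mfil uqhxb moyem neuvm vbu yfoyx rovow gtole qayzp byf iajhe svdeq
Hunk 5: at line 3 remove [neuvm,vbu,yfoyx] add [lxz] -> 10 lines: mfil uqhxb moyem lxz rovow gtole qayzp byf iajhe svdeq
Final line 9: iajhe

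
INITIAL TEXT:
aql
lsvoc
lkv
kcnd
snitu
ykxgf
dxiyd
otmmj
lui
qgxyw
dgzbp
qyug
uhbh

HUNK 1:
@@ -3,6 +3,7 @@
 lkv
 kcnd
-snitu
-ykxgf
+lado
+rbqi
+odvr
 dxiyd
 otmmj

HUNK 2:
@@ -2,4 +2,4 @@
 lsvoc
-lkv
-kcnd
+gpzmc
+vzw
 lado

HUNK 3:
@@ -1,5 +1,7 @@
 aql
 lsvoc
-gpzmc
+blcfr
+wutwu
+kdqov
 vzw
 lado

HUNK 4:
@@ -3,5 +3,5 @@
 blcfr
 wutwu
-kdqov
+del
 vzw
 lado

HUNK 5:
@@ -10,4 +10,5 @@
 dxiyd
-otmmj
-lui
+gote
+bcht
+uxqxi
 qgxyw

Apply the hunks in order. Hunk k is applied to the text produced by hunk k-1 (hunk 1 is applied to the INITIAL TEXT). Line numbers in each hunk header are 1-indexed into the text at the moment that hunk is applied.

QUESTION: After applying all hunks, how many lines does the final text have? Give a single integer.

Hunk 1: at line 3 remove [snitu,ykxgf] add [lado,rbqi,odvr] -> 14 lines: aql lsvoc lkv kcnd lado rbqi odvr dxiyd otmmj lui qgxyw dgzbp qyug uhbh
Hunk 2: at line 2 remove [lkv,kcnd] add [gpzmc,vzw] -> 14 lines: aql lsvoc gpzmc vzw lado rbqi odvr dxiyd otmmj lui qgxyw dgzbp qyug uhbh
Hunk 3: at line 1 remove [gpzmc] add [blcfr,wutwu,kdqov] -> 16 lines: aql lsvoc blcfr wutwu kdqov vzw lado rbqi odvr dxiyd otmmj lui qgxyw dgzbp qyug uhbh
Hunk 4: at line 3 remove [kdqov] add [del] -> 16 lines: aql lsvoc blcfr wutwu del vzw lado rbqi odvr dxiyd otmmj lui qgxyw dgzbp qyug uhbh
Hunk 5: at line 10 remove [otmmj,lui] add [gote,bcht,uxqxi] -> 17 lines: aql lsvoc blcfr wutwu del vzw lado rbqi odvr dxiyd gote bcht uxqxi qgxyw dgzbp qyug uhbh
Final line count: 17

Answer: 17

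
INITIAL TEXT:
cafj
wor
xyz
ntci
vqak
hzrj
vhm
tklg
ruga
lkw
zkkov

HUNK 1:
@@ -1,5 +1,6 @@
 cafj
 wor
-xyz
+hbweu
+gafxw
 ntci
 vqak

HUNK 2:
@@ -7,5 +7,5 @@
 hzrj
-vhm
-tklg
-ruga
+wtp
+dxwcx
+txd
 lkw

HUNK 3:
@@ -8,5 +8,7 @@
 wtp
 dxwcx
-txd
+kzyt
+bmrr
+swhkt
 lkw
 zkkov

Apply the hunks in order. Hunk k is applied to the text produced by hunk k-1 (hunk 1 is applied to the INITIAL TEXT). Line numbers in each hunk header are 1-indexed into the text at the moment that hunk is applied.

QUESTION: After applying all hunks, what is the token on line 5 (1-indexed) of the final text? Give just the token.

Hunk 1: at line 1 remove [xyz] add [hbweu,gafxw] -> 12 lines: cafj wor hbweu gafxw ntci vqak hzrj vhm tklg ruga lkw zkkov
Hunk 2: at line 7 remove [vhm,tklg,ruga] add [wtp,dxwcx,txd] -> 12 lines: cafj wor hbweu gafxw ntci vqak hzrj wtp dxwcx txd lkw zkkov
Hunk 3: at line 8 remove [txd] add [kzyt,bmrr,swhkt] -> 14 lines: cafj wor hbweu gafxw ntci vqak hzrj wtp dxwcx kzyt bmrr swhkt lkw zkkov
Final line 5: ntci

Answer: ntci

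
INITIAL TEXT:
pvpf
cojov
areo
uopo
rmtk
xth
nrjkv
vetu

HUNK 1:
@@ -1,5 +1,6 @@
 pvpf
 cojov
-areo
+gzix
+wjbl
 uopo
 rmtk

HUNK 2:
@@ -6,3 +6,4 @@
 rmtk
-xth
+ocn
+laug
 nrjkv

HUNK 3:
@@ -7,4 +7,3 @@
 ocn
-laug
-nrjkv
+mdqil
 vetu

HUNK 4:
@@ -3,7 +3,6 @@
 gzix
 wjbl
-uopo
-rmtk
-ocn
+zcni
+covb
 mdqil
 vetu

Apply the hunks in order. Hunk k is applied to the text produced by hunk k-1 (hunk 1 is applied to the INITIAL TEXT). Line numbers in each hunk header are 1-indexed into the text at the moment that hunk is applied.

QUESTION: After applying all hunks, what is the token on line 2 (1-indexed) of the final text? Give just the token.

Answer: cojov

Derivation:
Hunk 1: at line 1 remove [areo] add [gzix,wjbl] -> 9 lines: pvpf cojov gzix wjbl uopo rmtk xth nrjkv vetu
Hunk 2: at line 6 remove [xth] add [ocn,laug] -> 10 lines: pvpf cojov gzix wjbl uopo rmtk ocn laug nrjkv vetu
Hunk 3: at line 7 remove [laug,nrjkv] add [mdqil] -> 9 lines: pvpf cojov gzix wjbl uopo rmtk ocn mdqil vetu
Hunk 4: at line 3 remove [uopo,rmtk,ocn] add [zcni,covb] -> 8 lines: pvpf cojov gzix wjbl zcni covb mdqil vetu
Final line 2: cojov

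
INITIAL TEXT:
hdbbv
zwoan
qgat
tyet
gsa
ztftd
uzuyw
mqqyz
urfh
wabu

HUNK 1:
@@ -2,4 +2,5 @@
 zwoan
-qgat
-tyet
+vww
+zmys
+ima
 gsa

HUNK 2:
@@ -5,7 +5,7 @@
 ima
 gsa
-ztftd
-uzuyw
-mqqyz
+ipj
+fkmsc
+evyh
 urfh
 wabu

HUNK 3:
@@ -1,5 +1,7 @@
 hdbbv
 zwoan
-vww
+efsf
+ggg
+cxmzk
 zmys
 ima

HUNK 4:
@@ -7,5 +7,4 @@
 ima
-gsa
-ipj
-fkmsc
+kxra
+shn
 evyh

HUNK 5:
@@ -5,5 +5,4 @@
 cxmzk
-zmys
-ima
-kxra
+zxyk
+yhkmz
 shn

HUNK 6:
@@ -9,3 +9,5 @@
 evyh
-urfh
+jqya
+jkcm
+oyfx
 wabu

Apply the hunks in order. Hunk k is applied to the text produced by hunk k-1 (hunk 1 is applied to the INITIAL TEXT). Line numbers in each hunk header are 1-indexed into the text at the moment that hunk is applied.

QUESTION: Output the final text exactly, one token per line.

Hunk 1: at line 2 remove [qgat,tyet] add [vww,zmys,ima] -> 11 lines: hdbbv zwoan vww zmys ima gsa ztftd uzuyw mqqyz urfh wabu
Hunk 2: at line 5 remove [ztftd,uzuyw,mqqyz] add [ipj,fkmsc,evyh] -> 11 lines: hdbbv zwoan vww zmys ima gsa ipj fkmsc evyh urfh wabu
Hunk 3: at line 1 remove [vww] add [efsf,ggg,cxmzk] -> 13 lines: hdbbv zwoan efsf ggg cxmzk zmys ima gsa ipj fkmsc evyh urfh wabu
Hunk 4: at line 7 remove [gsa,ipj,fkmsc] add [kxra,shn] -> 12 lines: hdbbv zwoan efsf ggg cxmzk zmys ima kxra shn evyh urfh wabu
Hunk 5: at line 5 remove [zmys,ima,kxra] add [zxyk,yhkmz] -> 11 lines: hdbbv zwoan efsf ggg cxmzk zxyk yhkmz shn evyh urfh wabu
Hunk 6: at line 9 remove [urfh] add [jqya,jkcm,oyfx] -> 13 lines: hdbbv zwoan efsf ggg cxmzk zxyk yhkmz shn evyh jqya jkcm oyfx wabu

Answer: hdbbv
zwoan
efsf
ggg
cxmzk
zxyk
yhkmz
shn
evyh
jqya
jkcm
oyfx
wabu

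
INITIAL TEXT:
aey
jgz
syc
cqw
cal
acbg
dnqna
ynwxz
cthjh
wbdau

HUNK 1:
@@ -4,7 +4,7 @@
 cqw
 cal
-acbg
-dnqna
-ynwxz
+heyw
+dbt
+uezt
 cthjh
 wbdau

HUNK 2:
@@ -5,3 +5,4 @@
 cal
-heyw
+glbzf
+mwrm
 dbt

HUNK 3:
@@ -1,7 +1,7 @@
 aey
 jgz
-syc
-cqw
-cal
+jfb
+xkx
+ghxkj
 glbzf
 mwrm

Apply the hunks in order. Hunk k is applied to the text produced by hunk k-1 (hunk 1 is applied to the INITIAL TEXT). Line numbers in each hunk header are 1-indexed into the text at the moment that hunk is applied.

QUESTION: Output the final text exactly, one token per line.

Answer: aey
jgz
jfb
xkx
ghxkj
glbzf
mwrm
dbt
uezt
cthjh
wbdau

Derivation:
Hunk 1: at line 4 remove [acbg,dnqna,ynwxz] add [heyw,dbt,uezt] -> 10 lines: aey jgz syc cqw cal heyw dbt uezt cthjh wbdau
Hunk 2: at line 5 remove [heyw] add [glbzf,mwrm] -> 11 lines: aey jgz syc cqw cal glbzf mwrm dbt uezt cthjh wbdau
Hunk 3: at line 1 remove [syc,cqw,cal] add [jfb,xkx,ghxkj] -> 11 lines: aey jgz jfb xkx ghxkj glbzf mwrm dbt uezt cthjh wbdau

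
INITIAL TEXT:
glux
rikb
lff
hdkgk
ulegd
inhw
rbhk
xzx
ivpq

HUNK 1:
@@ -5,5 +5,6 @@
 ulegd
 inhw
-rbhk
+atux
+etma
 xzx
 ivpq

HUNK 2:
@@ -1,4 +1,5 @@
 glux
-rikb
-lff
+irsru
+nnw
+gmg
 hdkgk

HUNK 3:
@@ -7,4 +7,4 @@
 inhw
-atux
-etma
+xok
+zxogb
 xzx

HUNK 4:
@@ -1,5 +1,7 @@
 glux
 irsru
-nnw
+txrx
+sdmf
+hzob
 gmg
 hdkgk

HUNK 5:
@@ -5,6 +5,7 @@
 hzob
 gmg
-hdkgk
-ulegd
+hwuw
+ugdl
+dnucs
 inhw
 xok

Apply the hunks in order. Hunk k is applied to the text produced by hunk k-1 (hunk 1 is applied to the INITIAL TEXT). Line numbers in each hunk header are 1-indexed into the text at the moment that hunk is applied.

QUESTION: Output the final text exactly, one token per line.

Hunk 1: at line 5 remove [rbhk] add [atux,etma] -> 10 lines: glux rikb lff hdkgk ulegd inhw atux etma xzx ivpq
Hunk 2: at line 1 remove [rikb,lff] add [irsru,nnw,gmg] -> 11 lines: glux irsru nnw gmg hdkgk ulegd inhw atux etma xzx ivpq
Hunk 3: at line 7 remove [atux,etma] add [xok,zxogb] -> 11 lines: glux irsru nnw gmg hdkgk ulegd inhw xok zxogb xzx ivpq
Hunk 4: at line 1 remove [nnw] add [txrx,sdmf,hzob] -> 13 lines: glux irsru txrx sdmf hzob gmg hdkgk ulegd inhw xok zxogb xzx ivpq
Hunk 5: at line 5 remove [hdkgk,ulegd] add [hwuw,ugdl,dnucs] -> 14 lines: glux irsru txrx sdmf hzob gmg hwuw ugdl dnucs inhw xok zxogb xzx ivpq

Answer: glux
irsru
txrx
sdmf
hzob
gmg
hwuw
ugdl
dnucs
inhw
xok
zxogb
xzx
ivpq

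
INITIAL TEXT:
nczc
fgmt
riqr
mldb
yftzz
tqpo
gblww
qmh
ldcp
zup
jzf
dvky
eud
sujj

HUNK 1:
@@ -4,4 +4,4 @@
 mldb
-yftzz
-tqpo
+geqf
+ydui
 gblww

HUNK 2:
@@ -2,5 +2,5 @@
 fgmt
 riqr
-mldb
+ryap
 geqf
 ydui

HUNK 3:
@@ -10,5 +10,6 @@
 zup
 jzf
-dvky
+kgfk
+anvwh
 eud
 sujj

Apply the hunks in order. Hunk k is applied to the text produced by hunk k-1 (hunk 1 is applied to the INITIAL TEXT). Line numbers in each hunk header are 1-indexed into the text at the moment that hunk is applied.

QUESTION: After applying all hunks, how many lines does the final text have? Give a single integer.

Hunk 1: at line 4 remove [yftzz,tqpo] add [geqf,ydui] -> 14 lines: nczc fgmt riqr mldb geqf ydui gblww qmh ldcp zup jzf dvky eud sujj
Hunk 2: at line 2 remove [mldb] add [ryap] -> 14 lines: nczc fgmt riqr ryap geqf ydui gblww qmh ldcp zup jzf dvky eud sujj
Hunk 3: at line 10 remove [dvky] add [kgfk,anvwh] -> 15 lines: nczc fgmt riqr ryap geqf ydui gblww qmh ldcp zup jzf kgfk anvwh eud sujj
Final line count: 15

Answer: 15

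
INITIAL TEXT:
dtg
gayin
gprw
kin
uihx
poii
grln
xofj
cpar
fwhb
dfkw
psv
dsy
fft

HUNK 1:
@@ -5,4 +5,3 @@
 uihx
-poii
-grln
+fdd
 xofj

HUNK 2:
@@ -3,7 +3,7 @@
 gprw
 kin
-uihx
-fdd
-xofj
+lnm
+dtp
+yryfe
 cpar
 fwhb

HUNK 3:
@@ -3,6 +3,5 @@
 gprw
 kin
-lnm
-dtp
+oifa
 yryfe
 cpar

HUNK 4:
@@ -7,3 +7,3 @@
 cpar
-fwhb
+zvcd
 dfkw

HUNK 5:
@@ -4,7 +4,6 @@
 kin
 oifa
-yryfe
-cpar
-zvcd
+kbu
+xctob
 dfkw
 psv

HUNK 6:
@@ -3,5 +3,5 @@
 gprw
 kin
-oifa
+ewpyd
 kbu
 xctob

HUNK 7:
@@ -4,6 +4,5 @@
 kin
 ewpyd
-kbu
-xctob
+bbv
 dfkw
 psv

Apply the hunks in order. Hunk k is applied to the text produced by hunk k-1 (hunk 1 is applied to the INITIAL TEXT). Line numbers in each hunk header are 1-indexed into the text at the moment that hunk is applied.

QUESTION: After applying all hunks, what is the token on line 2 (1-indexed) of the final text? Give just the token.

Hunk 1: at line 5 remove [poii,grln] add [fdd] -> 13 lines: dtg gayin gprw kin uihx fdd xofj cpar fwhb dfkw psv dsy fft
Hunk 2: at line 3 remove [uihx,fdd,xofj] add [lnm,dtp,yryfe] -> 13 lines: dtg gayin gprw kin lnm dtp yryfe cpar fwhb dfkw psv dsy fft
Hunk 3: at line 3 remove [lnm,dtp] add [oifa] -> 12 lines: dtg gayin gprw kin oifa yryfe cpar fwhb dfkw psv dsy fft
Hunk 4: at line 7 remove [fwhb] add [zvcd] -> 12 lines: dtg gayin gprw kin oifa yryfe cpar zvcd dfkw psv dsy fft
Hunk 5: at line 4 remove [yryfe,cpar,zvcd] add [kbu,xctob] -> 11 lines: dtg gayin gprw kin oifa kbu xctob dfkw psv dsy fft
Hunk 6: at line 3 remove [oifa] add [ewpyd] -> 11 lines: dtg gayin gprw kin ewpyd kbu xctob dfkw psv dsy fft
Hunk 7: at line 4 remove [kbu,xctob] add [bbv] -> 10 lines: dtg gayin gprw kin ewpyd bbv dfkw psv dsy fft
Final line 2: gayin

Answer: gayin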